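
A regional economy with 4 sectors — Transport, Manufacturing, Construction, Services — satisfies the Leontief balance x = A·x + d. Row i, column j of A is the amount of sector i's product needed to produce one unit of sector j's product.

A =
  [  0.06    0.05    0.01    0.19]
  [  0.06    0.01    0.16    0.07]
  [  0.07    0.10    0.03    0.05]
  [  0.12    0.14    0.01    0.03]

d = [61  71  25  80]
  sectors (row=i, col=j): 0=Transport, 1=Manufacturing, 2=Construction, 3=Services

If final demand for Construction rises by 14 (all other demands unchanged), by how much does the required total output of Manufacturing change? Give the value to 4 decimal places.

Form M = I − A:
  [  0.94   -0.05   -0.01   -0.19]
  [ -0.06    0.99   -0.16   -0.07]
  [ -0.07   -0.10    0.97   -0.05]
  [ -0.12   -0.14   -0.01    0.97]
Leontief inverse L = M⁻¹:
  [  1.1002    0.0900    0.0285    0.2235]
  [  0.0930    1.0470    0.1747    0.1028]
  [  0.0967    0.1229    1.0530    0.0821]
  [  0.1505    0.1635    0.0396    1.0743]
Total output x = L · d:
  x_0 = 1.1002·61 + 0.0900·71 + 0.0285·25 + 0.2235·80 = 92.0980
  x_1 = 0.0930·61 + 1.0470·71 + 0.1747·25 + 0.1028·80 = 92.5953
  x_2 = 0.0967·61 + 0.1229·71 + 1.0530·25 + 0.0821·80 = 47.5180
  x_3 = 0.1505·61 + 0.1635·71 + 0.0396·25 + 1.0743·80 = 107.7219
Δx_1 = L[1,2] · Δd_2 = 0.1747 · 14 = 2.4460

2.4460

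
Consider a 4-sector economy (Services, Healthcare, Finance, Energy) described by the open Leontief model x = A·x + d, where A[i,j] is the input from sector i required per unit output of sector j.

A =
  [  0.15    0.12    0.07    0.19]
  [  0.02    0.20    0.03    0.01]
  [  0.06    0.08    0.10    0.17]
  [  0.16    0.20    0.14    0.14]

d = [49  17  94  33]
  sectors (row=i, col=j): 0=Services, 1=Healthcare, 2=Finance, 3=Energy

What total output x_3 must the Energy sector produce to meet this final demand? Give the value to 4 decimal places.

Form M = I − A:
  [  0.85   -0.12   -0.07   -0.19]
  [ -0.02    0.80   -0.03   -0.01]
  [ -0.06   -0.08    0.90   -0.17]
  [ -0.16   -0.20   -0.14    0.86]
Leontief inverse L = M⁻¹:
  [  1.2525    0.2810    0.1551    0.3106]
  [  0.0398    1.2694    0.0506    0.0336]
  [  0.1370    0.2035    1.1696    0.2638]
  [  0.2646    0.3806    0.2310    1.2713]
Total output x = L · d:
  x_0 = 1.2525·49 + 0.2810·17 + 0.1551·94 + 0.3106·33 = 90.9821
  x_1 = 0.0398·49 + 1.2694·17 + 0.0506·94 + 0.0336·33 = 29.3941
  x_2 = 0.1370·49 + 0.2035·17 + 1.1696·94 + 0.2638·33 = 128.8205
  x_3 = 0.2646·49 + 0.3806·17 + 0.2310·94 + 1.2713·33 = 83.1056

83.1056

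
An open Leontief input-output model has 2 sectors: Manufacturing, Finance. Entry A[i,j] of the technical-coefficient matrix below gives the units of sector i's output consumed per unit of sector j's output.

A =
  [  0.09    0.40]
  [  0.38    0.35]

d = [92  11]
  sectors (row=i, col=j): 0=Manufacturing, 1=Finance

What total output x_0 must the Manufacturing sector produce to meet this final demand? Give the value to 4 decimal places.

Form M = I − A:
  [  0.91   -0.40]
  [ -0.38    0.65]
Leontief inverse L = M⁻¹:
  [  1.4790    0.9101]
  [  0.8646    2.0705]
Total output x = L · d:
  x_0 = 1.4790·92 + 0.9101·11 = 146.0751
  x_1 = 0.8646·92 + 2.0705·11 = 102.3208

146.0751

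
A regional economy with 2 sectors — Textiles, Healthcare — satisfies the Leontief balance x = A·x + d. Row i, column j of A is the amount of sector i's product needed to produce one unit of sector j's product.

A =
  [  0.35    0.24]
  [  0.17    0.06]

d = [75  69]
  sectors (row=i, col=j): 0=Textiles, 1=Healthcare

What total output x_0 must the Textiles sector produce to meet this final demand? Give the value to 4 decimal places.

152.6833

Form M = I − A:
  [  0.65   -0.24]
  [ -0.17    0.94]
Leontief inverse L = M⁻¹:
  [  1.6485    0.4209]
  [  0.2981    1.1400]
Total output x = L · d:
  x_0 = 1.6485·75 + 0.4209·69 = 152.6833
  x_1 = 0.2981·75 + 1.1400·69 = 101.0172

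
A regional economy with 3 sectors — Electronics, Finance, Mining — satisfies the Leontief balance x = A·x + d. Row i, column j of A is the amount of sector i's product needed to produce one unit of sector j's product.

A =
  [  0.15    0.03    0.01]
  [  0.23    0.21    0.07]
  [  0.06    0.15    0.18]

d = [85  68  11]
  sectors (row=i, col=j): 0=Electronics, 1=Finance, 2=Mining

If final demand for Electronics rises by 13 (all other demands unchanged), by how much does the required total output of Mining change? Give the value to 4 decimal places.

1.9897

Form M = I − A:
  [  0.85   -0.03   -0.01]
  [ -0.23    0.79   -0.07]
  [ -0.06   -0.15    0.82]
Leontief inverse L = M⁻¹:
  [  1.1910    0.0488    0.0187]
  [  0.3603    1.3014    0.1155]
  [  0.1531    0.2416    1.2420]
Total output x = L · d:
  x_0 = 1.1910·85 + 0.0488·68 + 0.0187·11 = 104.7563
  x_1 = 0.3603·85 + 1.3014·68 + 0.1155·11 = 120.3939
  x_2 = 0.1531·85 + 0.2416·68 + 1.2420·11 = 43.1030
Δx_2 = L[2,0] · Δd_0 = 0.1531 · 13 = 1.9897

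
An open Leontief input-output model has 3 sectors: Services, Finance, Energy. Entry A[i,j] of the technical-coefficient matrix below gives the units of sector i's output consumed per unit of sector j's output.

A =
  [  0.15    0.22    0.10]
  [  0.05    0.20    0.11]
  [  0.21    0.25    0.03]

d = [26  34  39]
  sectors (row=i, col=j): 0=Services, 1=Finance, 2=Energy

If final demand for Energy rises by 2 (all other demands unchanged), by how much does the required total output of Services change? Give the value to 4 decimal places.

0.3459

Form M = I − A:
  [  0.85   -0.22   -0.10]
  [ -0.05    0.80   -0.11]
  [ -0.21   -0.25    0.97]
Leontief inverse L = M⁻¹:
  [  1.2425    0.3957    0.1730]
  [  0.1189    1.3338    0.1635]
  [  0.2996    0.4294    1.1105]
Total output x = L · d:
  x_0 = 1.2425·26 + 0.3957·34 + 0.1730·39 = 52.5053
  x_1 = 0.1189·26 + 1.3338·34 + 0.1635·39 = 54.8155
  x_2 = 0.2996·26 + 0.4294·34 + 1.1105·39 = 65.7010
Δx_0 = L[0,2] · Δd_2 = 0.1730 · 2 = 0.3459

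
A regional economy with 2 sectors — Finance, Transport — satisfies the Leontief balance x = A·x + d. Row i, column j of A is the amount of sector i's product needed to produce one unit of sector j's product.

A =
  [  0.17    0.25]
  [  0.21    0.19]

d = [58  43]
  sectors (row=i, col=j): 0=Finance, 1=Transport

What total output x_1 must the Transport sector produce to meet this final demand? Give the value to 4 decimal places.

Form M = I − A:
  [  0.83   -0.25]
  [ -0.21    0.81]
Leontief inverse L = M⁻¹:
  [  1.3069    0.4034]
  [  0.3388    1.3391]
Total output x = L · d:
  x_0 = 1.3069·58 + 0.4034·43 = 93.1429
  x_1 = 0.3388·58 + 1.3391·43 = 77.2346

77.2346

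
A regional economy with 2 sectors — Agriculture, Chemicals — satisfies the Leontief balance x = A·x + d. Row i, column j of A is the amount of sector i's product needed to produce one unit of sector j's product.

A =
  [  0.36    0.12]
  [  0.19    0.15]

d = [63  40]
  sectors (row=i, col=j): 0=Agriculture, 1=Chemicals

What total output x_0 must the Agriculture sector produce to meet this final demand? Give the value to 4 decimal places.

111.9532

Form M = I − A:
  [  0.64   -0.12]
  [ -0.19    0.85]
Leontief inverse L = M⁻¹:
  [  1.6309    0.2302]
  [  0.3645    1.2279]
Total output x = L · d:
  x_0 = 1.6309·63 + 0.2302·40 = 111.9532
  x_1 = 0.3645·63 + 1.2279·40 = 72.0837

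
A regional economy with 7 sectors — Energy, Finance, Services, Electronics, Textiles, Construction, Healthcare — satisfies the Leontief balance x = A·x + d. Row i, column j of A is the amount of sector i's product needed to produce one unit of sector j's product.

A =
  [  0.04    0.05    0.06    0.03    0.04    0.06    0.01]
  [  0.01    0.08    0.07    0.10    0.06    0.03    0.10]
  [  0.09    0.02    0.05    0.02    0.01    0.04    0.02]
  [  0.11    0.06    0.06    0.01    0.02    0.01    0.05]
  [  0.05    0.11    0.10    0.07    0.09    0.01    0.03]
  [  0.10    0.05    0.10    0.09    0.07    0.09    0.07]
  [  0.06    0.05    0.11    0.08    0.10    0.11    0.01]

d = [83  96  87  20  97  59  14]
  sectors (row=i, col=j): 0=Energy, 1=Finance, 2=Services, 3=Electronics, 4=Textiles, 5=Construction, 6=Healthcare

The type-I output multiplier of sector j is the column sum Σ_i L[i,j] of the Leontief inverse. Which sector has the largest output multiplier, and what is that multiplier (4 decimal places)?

Services (1.9014)

Form M = I − A:
  [  0.96   -0.05   -0.06   -0.03   -0.04   -0.06   -0.01]
  [ -0.01    0.92   -0.07   -0.10   -0.06   -0.03   -0.10]
  [ -0.09   -0.02    0.95   -0.02   -0.01   -0.04   -0.02]
  [ -0.11   -0.06   -0.06    0.99   -0.02   -0.01   -0.05]
  [ -0.05   -0.11   -0.10   -0.07    0.91   -0.01   -0.03]
  [ -0.10   -0.05   -0.10   -0.09   -0.07    0.91   -0.07]
  [ -0.06   -0.05   -0.11   -0.08   -0.10   -0.11    0.99]
Leontief inverse L = M⁻¹:
  [  1.0719    0.0779    0.0961    0.0569    0.0644    0.0826    0.0313]
  [  0.0603    1.1250    0.1284    0.1418    0.1008    0.0653    0.1317]
  [  0.1162    0.0410    1.0790    0.0399    0.0290    0.0614    0.0343]
  [  0.1395    0.0886    0.0975    1.0374    0.0462    0.0366    0.0687]
  [  0.0954    0.1561    0.1545    0.1101    1.1274    0.0394    0.0624]
  [  0.1642    0.1034    0.1712    0.1391    0.1181    1.1364    0.1065]
  [  0.1201    0.1005    0.1747    0.1254    0.1430    0.1483    1.0462]
Total output x = L · d:
  x_0 = 1.0719·83 + 0.0779·96 + 0.0961·87 + 0.0569·20 + 0.0644·97 + 0.0826·59 + 0.0313·14 = 117.5060
  x_1 = 0.0603·83 + 1.1250·96 + 0.1284·87 + 0.1418·20 + 0.1008·97 + 0.0653·59 + 0.1317·14 = 142.4897
  x_2 = 0.1162·83 + 0.0410·96 + 1.0790·87 + 0.0399·20 + 0.0290·97 + 0.0614·59 + 0.0343·14 = 115.1741
  x_3 = 0.1395·83 + 0.0886·96 + 0.0975·87 + 1.0374·20 + 0.0462·97 + 0.0366·59 + 0.0687·14 = 56.9183
  x_4 = 0.0954·83 + 0.1561·96 + 0.1545·87 + 0.1101·20 + 1.1274·97 + 0.0394·59 + 0.0624·14 = 151.0997
  x_5 = 0.1642·83 + 0.1034·96 + 0.1712·87 + 0.1391·20 + 0.1181·97 + 1.1364·59 + 0.1065·14 = 121.2234
  x_6 = 0.1201·83 + 0.1005·96 + 0.1747·87 + 0.1254·20 + 0.1430·97 + 0.1483·59 + 1.0462·14 = 74.5879
Output multipliers (column sums of L):
  Energy: 1.7676
  Finance: 1.6926
  Services: 1.9014
  Electronics: 1.6506
  Textiles: 1.6289
  Construction: 1.5699
  Healthcare: 1.4811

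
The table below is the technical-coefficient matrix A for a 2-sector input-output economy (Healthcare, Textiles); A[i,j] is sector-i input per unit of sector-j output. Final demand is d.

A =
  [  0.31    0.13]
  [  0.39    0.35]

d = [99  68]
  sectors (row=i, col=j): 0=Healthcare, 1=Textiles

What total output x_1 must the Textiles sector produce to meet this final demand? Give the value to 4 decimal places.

Form M = I − A:
  [  0.69   -0.13]
  [ -0.39    0.65]
Leontief inverse L = M⁻¹:
  [  1.6340    0.3268]
  [  0.9804    1.7345]
Total output x = L · d:
  x_0 = 1.6340·99 + 0.3268·68 = 183.9869
  x_1 = 0.9804·99 + 1.7345·68 = 215.0075

215.0075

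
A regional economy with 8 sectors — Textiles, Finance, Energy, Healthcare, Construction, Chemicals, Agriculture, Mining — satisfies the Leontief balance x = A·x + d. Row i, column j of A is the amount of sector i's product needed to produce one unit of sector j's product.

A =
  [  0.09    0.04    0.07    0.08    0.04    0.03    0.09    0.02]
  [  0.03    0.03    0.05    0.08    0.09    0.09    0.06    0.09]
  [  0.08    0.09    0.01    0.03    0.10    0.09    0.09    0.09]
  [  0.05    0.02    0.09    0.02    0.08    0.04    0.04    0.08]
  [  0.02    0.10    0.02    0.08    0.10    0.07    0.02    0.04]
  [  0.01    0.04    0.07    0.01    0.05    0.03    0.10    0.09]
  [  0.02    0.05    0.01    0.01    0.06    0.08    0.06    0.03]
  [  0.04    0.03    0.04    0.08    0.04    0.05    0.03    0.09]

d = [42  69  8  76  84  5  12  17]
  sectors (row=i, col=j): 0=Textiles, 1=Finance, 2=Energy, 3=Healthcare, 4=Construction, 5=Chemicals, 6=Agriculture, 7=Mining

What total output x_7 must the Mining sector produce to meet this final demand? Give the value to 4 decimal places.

44.7174

Form M = I − A:
  [  0.91   -0.04   -0.07   -0.08   -0.04   -0.03   -0.09   -0.02]
  [ -0.03    0.97   -0.05   -0.08   -0.09   -0.09   -0.06   -0.09]
  [ -0.08   -0.09    0.99   -0.03   -0.10   -0.09   -0.09   -0.09]
  [ -0.05   -0.02   -0.09    0.98   -0.08   -0.04   -0.04   -0.08]
  [ -0.02   -0.10   -0.02   -0.08    0.90   -0.07   -0.02   -0.04]
  [ -0.01   -0.04   -0.07   -0.01   -0.05    0.97   -0.10   -0.09]
  [ -0.02   -0.05   -0.01   -0.01   -0.06   -0.08    0.94   -0.03]
  [ -0.04   -0.03   -0.04   -0.08   -0.04   -0.05   -0.03    0.91]
Leontief inverse L = M⁻¹:
  [  1.1266    0.0815    0.1063    0.1178    0.0975    0.0794    0.1410    0.0705]
  [  0.0644    1.0768    0.0907    0.1236    0.1538    0.1436    0.1123    0.1524]
  [  0.1174    0.1406    1.0549    0.0829    0.1691    0.1505    0.1493    0.1553]
  [  0.0823    0.0621    0.1202    1.0591    0.1336    0.0865    0.0846    0.1302]
  [  0.0489    0.1407    0.0580    0.1217    1.1598    0.1190    0.0648    0.0963]
  [  0.0365    0.0773    0.0955    0.0439    0.0991    1.0757    0.1404    0.1371]
  [  0.0380    0.0788    0.0338    0.0364    0.0988    0.1139    1.0936    0.0668]
  [  0.0694    0.0638    0.0735    0.1150    0.0882    0.0905    0.0705    1.1393]
Total output x = L · d:
  x_0 = 1.1266·42 + 0.0815·69 + 0.1063·8 + 0.1178·76 + 0.0975·84 + 0.0794·5 + 0.1410·12 + 0.0705·17 = 74.2258
  x_1 = 0.0644·42 + 1.0768·69 + 0.0907·8 + 0.1236·76 + 0.1538·84 + 0.1436·5 + 0.1123·12 + 0.1524·17 = 104.7010
  x_2 = 0.1174·42 + 0.1406·69 + 1.0549·8 + 0.0829·76 + 0.1691·84 + 0.1505·5 + 0.1493·12 + 0.1553·17 = 48.7550
  x_3 = 0.0823·42 + 0.0621·69 + 0.1202·8 + 1.0591·76 + 0.1336·84 + 0.0865·5 + 0.0846·12 + 0.1302·17 = 104.0797
  x_4 = 0.0489·42 + 0.1407·69 + 0.0580·8 + 0.1217·76 + 1.1598·84 + 0.1190·5 + 0.0648·12 + 0.0963·17 = 121.9071
  x_5 = 0.0365·42 + 0.0773·69 + 0.0955·8 + 0.0439·76 + 0.0991·84 + 1.0757·5 + 0.1404·12 + 0.1371·17 = 28.6834
  x_6 = 0.0380·42 + 0.0788·69 + 0.0338·8 + 0.0364·76 + 0.0988·84 + 0.1139·5 + 1.0936·12 + 0.0668·17 = 33.1899
  x_7 = 0.0694·42 + 0.0638·69 + 0.0735·8 + 0.1150·76 + 0.0882·84 + 0.0905·5 + 0.0705·12 + 1.1393·17 = 44.7174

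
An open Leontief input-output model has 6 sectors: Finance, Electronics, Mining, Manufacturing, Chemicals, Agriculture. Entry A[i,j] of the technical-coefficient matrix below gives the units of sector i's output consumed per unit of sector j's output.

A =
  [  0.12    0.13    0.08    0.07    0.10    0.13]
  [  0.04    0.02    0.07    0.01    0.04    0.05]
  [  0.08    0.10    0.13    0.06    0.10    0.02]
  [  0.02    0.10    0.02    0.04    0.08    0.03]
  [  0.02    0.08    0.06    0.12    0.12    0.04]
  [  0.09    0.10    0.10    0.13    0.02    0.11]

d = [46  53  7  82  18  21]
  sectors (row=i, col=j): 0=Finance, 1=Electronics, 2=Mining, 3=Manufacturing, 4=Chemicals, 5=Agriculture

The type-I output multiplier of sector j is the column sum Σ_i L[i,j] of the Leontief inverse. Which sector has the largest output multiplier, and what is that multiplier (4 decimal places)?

Electronics (1.9166)

Form M = I − A:
  [  0.88   -0.13   -0.08   -0.07   -0.10   -0.13]
  [ -0.04    0.98   -0.07   -0.01   -0.04   -0.05]
  [ -0.08   -0.10    0.87   -0.06   -0.10   -0.02]
  [ -0.02   -0.10   -0.02    0.96   -0.08   -0.03]
  [ -0.02   -0.08   -0.06   -0.12    0.88   -0.04]
  [ -0.09   -0.10   -0.10   -0.13   -0.02    0.89]
Leontief inverse L = M⁻¹:
  [  1.1902    0.2259    0.1671    0.1500    0.1828    0.2036]
  [  0.0682    1.0584    0.1063    0.0422    0.0735    0.0765]
  [  0.1301    0.1721    1.1974    0.1166    0.1708    0.0672]
  [  0.0439    0.1360    0.0541    1.0718    0.1160    0.0566]
  [  0.0549    0.1400    0.1104    0.1701    1.1787    0.0771]
  [  0.1503    0.1841    0.1738    0.1934    0.0894    1.1703]
Total output x = L · d:
  x_0 = 1.1902·46 + 0.2259·53 + 0.1671·7 + 0.1500·82 + 0.1828·18 + 0.2036·21 = 87.7574
  x_1 = 0.0682·46 + 1.0584·53 + 0.1063·7 + 0.0422·82 + 0.0735·18 + 0.0765·21 = 66.3695
  x_2 = 0.1301·46 + 0.1721·53 + 1.1974·7 + 0.1166·82 + 0.1708·18 + 0.0672·21 = 37.5325
  x_3 = 0.0439·46 + 0.1360·53 + 0.0541·7 + 1.0718·82 + 0.1160·18 + 0.0566·21 = 100.7722
  x_4 = 0.0549·46 + 0.1400·53 + 0.1104·7 + 0.1701·82 + 1.1787·18 + 0.0771·21 = 47.5075
  x_5 = 0.1503·46 + 0.1841·53 + 0.1738·7 + 0.1934·82 + 0.0894·18 + 1.1703·21 = 59.9313
Output multipliers (column sums of L):
  Finance: 1.6376
  Electronics: 1.9166
  Mining: 1.8090
  Manufacturing: 1.7441
  Chemicals: 1.8112
  Agriculture: 1.6513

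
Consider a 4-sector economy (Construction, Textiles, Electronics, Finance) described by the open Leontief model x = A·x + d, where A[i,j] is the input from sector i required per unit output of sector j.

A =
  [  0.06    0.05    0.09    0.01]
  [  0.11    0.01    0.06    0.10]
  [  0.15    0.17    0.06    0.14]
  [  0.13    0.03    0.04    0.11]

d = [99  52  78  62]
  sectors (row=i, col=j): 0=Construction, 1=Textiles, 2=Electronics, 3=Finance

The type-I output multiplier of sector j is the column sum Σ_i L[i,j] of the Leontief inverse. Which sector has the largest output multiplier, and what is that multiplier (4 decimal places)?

Construction (1.6533)

Form M = I − A:
  [  0.94   -0.05   -0.09   -0.01]
  [ -0.11    0.99   -0.06   -0.10]
  [ -0.15   -0.17    0.94   -0.14]
  [ -0.13   -0.03   -0.04    0.89]
Leontief inverse L = M⁻¹:
  [  1.0958    0.0756    0.1114    0.0383]
  [  0.1533    1.0367    0.0865    0.1318]
  [  0.2287    0.2078    1.1075    0.2001]
  [  0.1755    0.0553    0.0690    1.1426]
Total output x = L · d:
  x_0 = 1.0958·99 + 0.0756·52 + 0.1114·78 + 0.0383·62 = 123.4753
  x_1 = 0.1533·99 + 1.0367·52 + 0.0865·78 + 0.1318·62 = 84.0043
  x_2 = 0.2287·99 + 0.2078·52 + 1.1075·78 + 0.2001·62 = 132.2429
  x_3 = 0.1755·99 + 0.0553·52 + 0.0690·78 + 1.1426·62 = 96.4738
Output multipliers (column sums of L):
  Construction: 1.6533
  Textiles: 1.3754
  Electronics: 1.3743
  Finance: 1.5129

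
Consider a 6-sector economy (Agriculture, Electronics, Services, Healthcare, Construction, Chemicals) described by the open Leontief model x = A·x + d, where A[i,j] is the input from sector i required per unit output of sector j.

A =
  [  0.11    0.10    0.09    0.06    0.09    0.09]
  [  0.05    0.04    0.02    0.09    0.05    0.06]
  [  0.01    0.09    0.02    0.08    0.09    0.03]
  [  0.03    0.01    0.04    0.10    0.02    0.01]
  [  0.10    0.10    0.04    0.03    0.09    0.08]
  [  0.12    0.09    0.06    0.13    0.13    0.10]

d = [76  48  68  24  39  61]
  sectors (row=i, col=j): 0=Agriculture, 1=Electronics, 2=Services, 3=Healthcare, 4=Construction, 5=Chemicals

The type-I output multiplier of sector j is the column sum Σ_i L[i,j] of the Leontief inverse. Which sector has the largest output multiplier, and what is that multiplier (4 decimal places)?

Form M = I − A:
  [  0.89   -0.10   -0.09   -0.06   -0.09   -0.09]
  [ -0.05    0.96   -0.02   -0.09   -0.05   -0.06]
  [ -0.01   -0.09    0.98   -0.08   -0.09   -0.03]
  [ -0.03   -0.01   -0.04    0.90   -0.02   -0.01]
  [ -0.10   -0.10   -0.04   -0.03    0.91   -0.08]
  [ -0.12   -0.09   -0.06   -0.13   -0.13    0.90]
Leontief inverse L = M⁻¹:
  [  1.1775    0.1675    0.1328    0.1341    0.1631    0.1493]
  [  0.0875    1.0741    0.0446    0.1333    0.0880    0.0911]
  [  0.0448    0.1221    1.0407    0.1205    0.1253    0.0598]
  [  0.0480    0.0283    0.0541    1.1268    0.0399    0.0246]
  [  0.1600    0.1572    0.0767    0.0907    1.1519    0.1324]
  [  0.1988    0.1647    0.1104    0.2151    0.2110    1.1668]
Total output x = L · d:
  x_0 = 1.1775·76 + 0.1675·48 + 0.1328·68 + 0.1341·24 + 0.1631·39 + 0.1493·61 = 125.2453
  x_1 = 0.0875·76 + 1.0741·48 + 0.0446·68 + 0.1333·24 + 0.0880·39 + 0.0911·61 = 73.4295
  x_2 = 0.0448·76 + 0.1221·48 + 1.0407·68 + 0.1205·24 + 0.1253·39 + 0.0598·61 = 91.4549
  x_3 = 0.0480·76 + 0.0283·48 + 0.0541·68 + 1.1268·24 + 0.0399·39 + 0.0246·61 = 38.7810
  x_4 = 0.1600·76 + 0.1572·48 + 0.0767·68 + 0.0907·24 + 1.1519·39 + 0.1324·61 = 80.1058
  x_5 = 0.1988·76 + 0.1647·48 + 0.1104·68 + 0.2151·24 + 0.2110·39 + 1.1668·61 = 115.0896
Output multipliers (column sums of L):
  Agriculture: 1.7165
  Electronics: 1.7138
  Services: 1.4594
  Healthcare: 1.8205
  Construction: 1.7792
  Chemicals: 1.6240

Healthcare (1.8205)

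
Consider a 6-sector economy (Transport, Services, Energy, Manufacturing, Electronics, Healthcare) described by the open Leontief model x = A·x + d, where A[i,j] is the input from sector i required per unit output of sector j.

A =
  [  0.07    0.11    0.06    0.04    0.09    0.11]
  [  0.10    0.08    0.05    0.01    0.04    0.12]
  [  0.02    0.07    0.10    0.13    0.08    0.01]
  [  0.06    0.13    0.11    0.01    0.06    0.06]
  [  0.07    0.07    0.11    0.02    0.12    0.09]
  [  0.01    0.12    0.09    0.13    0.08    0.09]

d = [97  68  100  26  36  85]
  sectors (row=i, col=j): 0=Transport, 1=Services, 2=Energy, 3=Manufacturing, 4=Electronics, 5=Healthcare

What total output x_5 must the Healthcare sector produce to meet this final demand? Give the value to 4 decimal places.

146.4915

Form M = I − A:
  [  0.93   -0.11   -0.06   -0.04   -0.09   -0.11]
  [ -0.10    0.92   -0.05   -0.01   -0.04   -0.12]
  [ -0.02   -0.07    0.90   -0.13   -0.08   -0.01]
  [ -0.06   -0.13   -0.11    0.99   -0.06   -0.06]
  [ -0.07   -0.07   -0.11   -0.02    0.88   -0.09]
  [ -0.01   -0.12   -0.09   -0.13   -0.08    0.91]
Leontief inverse L = M⁻¹:
  [  1.1188    0.1930    0.1343    0.0921    0.1584    0.1839]
  [  0.1392    1.1515    0.1105    0.0578    0.0972    0.1833]
  [  0.0617    0.1384    1.1664    0.1681    0.1358    0.0630]
  [  0.1037    0.2001    0.1740    1.0576    0.1188    0.1223]
  [  0.1165    0.1502    0.1869    0.0757    1.1917    0.1588]
  [  0.0618    0.2094    0.1727    0.1830    0.1497    1.1628]
Total output x = L · d:
  x_0 = 1.1188·97 + 0.1930·68 + 0.1343·100 + 0.0921·26 + 0.1584·36 + 0.1839·85 = 158.8096
  x_1 = 0.1392·97 + 1.1515·68 + 0.1105·100 + 0.0578·26 + 0.0972·36 + 0.1833·85 = 123.4433
  x_2 = 0.0617·97 + 0.1384·68 + 1.1664·100 + 0.1681·26 + 0.1358·36 + 0.0630·85 = 146.6547
  x_3 = 0.1037·97 + 0.2001·68 + 0.1740·100 + 1.0576·26 + 0.1188·36 + 0.1223·85 = 83.2442
  x_4 = 0.1165·97 + 0.1502·68 + 0.1869·100 + 0.0757·26 + 1.1917·36 + 0.1588·85 = 98.5669
  x_5 = 0.0618·97 + 0.2094·68 + 0.1727·100 + 0.1830·26 + 0.1497·36 + 1.1628·85 = 146.4915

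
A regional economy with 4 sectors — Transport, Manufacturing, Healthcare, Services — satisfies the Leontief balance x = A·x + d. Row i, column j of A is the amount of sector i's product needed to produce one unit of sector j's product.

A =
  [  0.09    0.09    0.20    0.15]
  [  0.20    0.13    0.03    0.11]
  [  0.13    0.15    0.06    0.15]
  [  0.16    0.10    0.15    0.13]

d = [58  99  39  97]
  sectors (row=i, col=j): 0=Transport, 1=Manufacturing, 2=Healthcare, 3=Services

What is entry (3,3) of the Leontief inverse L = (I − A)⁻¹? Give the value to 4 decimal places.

Form M = I − A:
  [  0.91   -0.09   -0.20   -0.15]
  [ -0.20    0.87   -0.03   -0.11]
  [ -0.13   -0.15    0.94   -0.15]
  [ -0.16   -0.10   -0.15    0.87]
Leontief inverse L = M⁻¹:
  [  1.2447    0.2180    0.3192    0.2972]
  [  0.3355    1.2374    0.1492    0.2400]
  [  0.2759    0.2640    1.1762    0.2838]
  [  0.3150    0.2278    0.2787    1.2806]
Total output x = L · d:
  x_0 = 1.2447·58 + 0.2180·99 + 0.3192·39 + 0.2972·97 = 135.0431
  x_1 = 0.3355·58 + 1.2374·99 + 0.1492·39 + 0.2400·97 = 171.0632
  x_2 = 0.2759·58 + 0.2640·99 + 1.1762·39 + 0.2838·97 = 115.5339
  x_3 = 0.3150·58 + 0.2278·99 + 0.2787·39 + 1.2806·97 = 175.9118

L[3,3] = 1.2806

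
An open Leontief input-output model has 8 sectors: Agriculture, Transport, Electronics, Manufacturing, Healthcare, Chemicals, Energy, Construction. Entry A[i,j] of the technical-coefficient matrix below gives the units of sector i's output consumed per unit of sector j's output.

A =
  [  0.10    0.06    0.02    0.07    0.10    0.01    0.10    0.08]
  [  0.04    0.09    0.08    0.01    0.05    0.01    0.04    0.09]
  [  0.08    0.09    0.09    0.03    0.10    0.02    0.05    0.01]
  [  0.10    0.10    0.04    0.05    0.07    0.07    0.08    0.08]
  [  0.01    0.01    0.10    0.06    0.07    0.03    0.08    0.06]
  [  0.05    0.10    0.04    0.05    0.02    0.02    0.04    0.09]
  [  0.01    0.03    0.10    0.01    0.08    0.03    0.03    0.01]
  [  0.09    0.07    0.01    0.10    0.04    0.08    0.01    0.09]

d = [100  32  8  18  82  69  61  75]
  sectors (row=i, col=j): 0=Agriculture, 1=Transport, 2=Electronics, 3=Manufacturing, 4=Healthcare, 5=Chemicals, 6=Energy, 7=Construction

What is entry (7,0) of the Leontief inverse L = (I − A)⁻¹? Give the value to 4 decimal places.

Form M = I − A:
  [  0.90   -0.06   -0.02   -0.07   -0.10   -0.01   -0.10   -0.08]
  [ -0.04    0.91   -0.08   -0.01   -0.05   -0.01   -0.04   -0.09]
  [ -0.08   -0.09    0.91   -0.03   -0.10   -0.02   -0.05   -0.01]
  [ -0.10   -0.10   -0.04    0.95   -0.07   -0.07   -0.08   -0.08]
  [ -0.01   -0.01   -0.10   -0.06    0.93   -0.03   -0.08   -0.06]
  [ -0.05   -0.10   -0.04   -0.05   -0.02    0.98   -0.04   -0.09]
  [ -0.01   -0.03   -0.10   -0.01   -0.08   -0.03    0.97   -0.01]
  [ -0.09   -0.07   -0.01   -0.10   -0.04   -0.08   -0.01    0.91]
Leontief inverse L = M⁻¹:
  [  1.1571    0.1201    0.0804    0.1187    0.1689    0.0447    0.1554    0.1422]
  [  0.0846    1.1400    0.1267    0.0456    0.1007    0.0349    0.0772    0.1365]
  [  0.1273    0.1439    1.1486    0.0671    0.1621    0.0439    0.0996    0.0601]
  [  0.1632    0.1713    0.1040    1.1015    0.1414    0.1050    0.1376    0.1505]
  [  0.0538    0.0594    0.1509    0.0953    1.1235    0.0574    0.1197    0.1017]
  [  0.0978    0.1535    0.0833    0.0866    0.0696    1.0469    0.0782    0.1413]
  [  0.0384    0.0641    0.1398    0.0330    0.1189    0.0454    1.0595    0.0381]
  [  0.1517    0.1368    0.0572    0.1492    0.0986    0.1142    0.0613    1.1580]
Total output x = L · d:
  x_0 = 1.1571·100 + 0.1201·32 + 0.0804·8 + 0.1187·18 + 0.1689·82 + 0.0447·69 + 0.1554·61 + 0.1422·75 = 159.4072
  x_1 = 0.0846·100 + 1.1400·32 + 0.1267·8 + 0.0456·18 + 0.1007·82 + 0.0349·69 + 0.0772·61 + 0.1365·75 = 72.3853
  x_2 = 0.1273·100 + 0.1439·32 + 1.1486·8 + 0.0671·18 + 0.1621·82 + 0.0439·69 + 0.0996·61 + 0.0601·75 = 54.6320
  x_3 = 0.1632·100 + 0.1713·32 + 0.1040·8 + 1.1015·18 + 0.1414·82 + 0.1050·69 + 0.1376·61 + 0.1505·75 = 80.9925
  x_4 = 0.0538·100 + 0.0594·32 + 0.1509·8 + 0.0953·18 + 1.1235·82 + 0.0574·69 + 0.1197·61 + 0.1017·75 = 121.2254
  x_5 = 0.0978·100 + 0.1535·32 + 0.0833·8 + 0.0866·18 + 0.0696·82 + 1.0469·69 + 0.0782·61 + 0.1413·75 = 110.2231
  x_6 = 0.0384·100 + 0.0641·32 + 0.1398·8 + 0.0330·18 + 0.1189·82 + 0.0454·69 + 1.0595·61 + 0.0381·75 = 87.9751
  x_7 = 0.1517·100 + 0.1368·32 + 0.0572·8 + 0.1492·18 + 0.0986·82 + 0.1142·69 + 0.0613·61 + 1.1580·75 = 129.2372

L[7,0] = 0.1517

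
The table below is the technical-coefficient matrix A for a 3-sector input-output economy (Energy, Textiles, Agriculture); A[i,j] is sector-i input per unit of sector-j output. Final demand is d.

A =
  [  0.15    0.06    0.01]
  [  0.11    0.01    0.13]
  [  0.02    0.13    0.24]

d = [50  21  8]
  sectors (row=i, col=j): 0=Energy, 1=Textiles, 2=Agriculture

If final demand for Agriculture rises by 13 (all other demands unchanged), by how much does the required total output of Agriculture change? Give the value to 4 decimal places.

17.5155

Form M = I − A:
  [  0.85   -0.06   -0.01]
  [ -0.11    0.99   -0.13]
  [ -0.02   -0.13    0.76]
Leontief inverse L = M⁻¹:
  [  1.1869    0.0757    0.0286]
  [  0.1391    1.0422    0.1801]
  [  0.0550    0.1803    1.3473]
Total output x = L · d:
  x_0 = 1.1869·50 + 0.0757·21 + 0.0286·8 = 61.1648
  x_1 = 0.1391·50 + 1.0422·21 + 0.1801·8 = 30.2820
  x_2 = 0.0550·50 + 0.1803·21 + 1.3473·8 = 17.3157
Δx_2 = L[2,2] · Δd_2 = 1.3473 · 13 = 17.5155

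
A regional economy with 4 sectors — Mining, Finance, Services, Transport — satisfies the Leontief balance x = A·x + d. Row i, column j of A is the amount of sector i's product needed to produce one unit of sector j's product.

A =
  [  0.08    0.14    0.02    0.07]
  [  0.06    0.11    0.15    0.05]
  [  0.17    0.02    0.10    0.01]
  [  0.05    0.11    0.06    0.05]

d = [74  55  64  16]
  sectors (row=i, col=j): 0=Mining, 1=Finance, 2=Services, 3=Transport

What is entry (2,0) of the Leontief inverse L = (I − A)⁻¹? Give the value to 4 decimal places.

Form M = I − A:
  [  0.92   -0.14   -0.02   -0.07]
  [ -0.06    0.89   -0.15   -0.05]
  [ -0.17   -0.02    0.90   -0.01]
  [ -0.05   -0.11   -0.06    0.95]
Leontief inverse L = M⁻¹:
  [  1.1158    0.1884    0.0624    0.0928]
  [  0.1162    1.1552    0.1999    0.0715]
  [  0.2143    0.0629    1.1284    0.0310]
  [  0.0857    0.1476    0.0977    1.0677]
Total output x = L · d:
  x_0 = 1.1158·74 + 0.1884·55 + 0.0624·64 + 0.0928·16 = 98.4086
  x_1 = 0.1162·74 + 1.1552·55 + 0.1999·64 + 0.0715·16 = 86.0666
  x_2 = 0.2143·74 + 0.0629·55 + 1.1284·64 + 0.0310·16 = 92.0320
  x_3 = 0.0857·74 + 0.1476·55 + 0.0977·64 + 1.0677·16 = 37.7997

L[2,0] = 0.2143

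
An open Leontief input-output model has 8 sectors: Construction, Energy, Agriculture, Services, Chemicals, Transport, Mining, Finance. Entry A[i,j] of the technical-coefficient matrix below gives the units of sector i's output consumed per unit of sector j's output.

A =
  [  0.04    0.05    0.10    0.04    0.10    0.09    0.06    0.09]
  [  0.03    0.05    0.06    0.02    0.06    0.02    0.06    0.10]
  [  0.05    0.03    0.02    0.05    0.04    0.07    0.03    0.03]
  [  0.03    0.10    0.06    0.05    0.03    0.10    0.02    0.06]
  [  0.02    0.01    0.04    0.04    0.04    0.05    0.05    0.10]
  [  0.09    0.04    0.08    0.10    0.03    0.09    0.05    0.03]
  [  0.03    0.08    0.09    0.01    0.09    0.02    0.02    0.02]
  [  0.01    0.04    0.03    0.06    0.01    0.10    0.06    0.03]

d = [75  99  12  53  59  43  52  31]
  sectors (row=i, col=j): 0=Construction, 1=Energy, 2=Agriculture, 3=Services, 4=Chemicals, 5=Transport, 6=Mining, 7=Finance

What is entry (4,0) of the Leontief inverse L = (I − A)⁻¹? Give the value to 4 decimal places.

L[4,0] = 0.0418

Form M = I − A:
  [  0.96   -0.05   -0.10   -0.04   -0.10   -0.09   -0.06   -0.09]
  [ -0.03    0.95   -0.06   -0.02   -0.06   -0.02   -0.06   -0.10]
  [ -0.05   -0.03    0.98   -0.05   -0.04   -0.07   -0.03   -0.03]
  [ -0.03   -0.10   -0.06    0.95   -0.03   -0.10   -0.02   -0.06]
  [ -0.02   -0.01   -0.04   -0.04    0.96   -0.05   -0.05   -0.10]
  [ -0.09   -0.04   -0.08   -0.10   -0.03    0.91   -0.05   -0.03]
  [ -0.03   -0.08   -0.09   -0.01   -0.09   -0.02    0.98   -0.02]
  [ -0.01   -0.04   -0.03   -0.06   -0.01   -0.10   -0.06    0.97]
Leontief inverse L = M⁻¹:
  [  1.0776    0.0934    0.1533    0.0878    0.1431    0.1557    0.1021    0.1415]
  [  0.0524    1.0805    0.0958    0.0500    0.0903    0.0636    0.0895    0.1354]
  [  0.0733    0.0580    1.0549    0.0787    0.0669    0.1100    0.0547    0.0617]
  [  0.0623    0.1374    0.1048    1.0896    0.0645    0.1531    0.0551    0.1031]
  [  0.0418    0.0387    0.0728    0.0699    1.0650    0.0926    0.0755    0.1287]
  [  0.1276    0.0863    0.1349    0.1448    0.0739    1.1544    0.0877    0.0790]
  [  0.0518    0.1046    0.1213    0.0363    0.1186    0.0565    1.0469    0.0571]
  [  0.0362    0.0716    0.0668    0.0907    0.0372    0.1406    0.0844    1.0593]
Total output x = L · d:
  x_0 = 1.0776·75 + 0.0934·99 + 0.1533·12 + 0.0878·53 + 0.1431·59 + 0.1557·43 + 0.1021·52 + 0.1415·31 = 121.3948
  x_1 = 0.0524·75 + 1.0805·99 + 0.0958·12 + 0.0500·53 + 0.0903·59 + 0.0636·43 + 0.0895·52 + 0.1354·31 = 131.6148
  x_2 = 0.0733·75 + 0.0580·99 + 1.0549·12 + 0.0787·53 + 0.0669·59 + 0.1100·43 + 0.0547·52 + 0.0617·31 = 41.4987
  x_3 = 0.0623·75 + 0.1374·99 + 0.1048·12 + 1.0896·53 + 0.0645·59 + 0.1531·43 + 0.0551·52 + 0.1031·31 = 93.7272
  x_4 = 0.0418·75 + 0.0387·99 + 0.0728·12 + 0.0699·53 + 1.0650·59 + 0.0926·43 + 0.0755·52 + 0.1287·31 = 86.2753
  x_5 = 0.1276·75 + 0.0863·99 + 0.1349·12 + 0.1448·53 + 0.0739·59 + 1.1544·43 + 0.0877·52 + 0.0790·31 = 88.4177
  x_6 = 0.0518·75 + 0.1046·99 + 0.1213·12 + 0.0363·53 + 0.1186·59 + 0.0565·43 + 1.0469·52 + 0.0571·31 = 83.2590
  x_7 = 0.0362·75 + 0.0716·99 + 0.0668·12 + 0.0907·53 + 0.0372·59 + 0.1406·43 + 0.0844·52 + 1.0593·31 = 60.8734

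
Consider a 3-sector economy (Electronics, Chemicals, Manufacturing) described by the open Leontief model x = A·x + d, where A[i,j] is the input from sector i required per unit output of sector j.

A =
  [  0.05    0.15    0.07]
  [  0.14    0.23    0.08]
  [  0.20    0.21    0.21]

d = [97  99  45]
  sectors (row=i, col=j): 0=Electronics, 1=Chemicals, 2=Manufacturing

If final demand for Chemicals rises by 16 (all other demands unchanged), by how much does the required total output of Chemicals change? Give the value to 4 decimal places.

Form M = I − A:
  [  0.95   -0.15   -0.07]
  [ -0.14    0.77   -0.08]
  [ -0.20   -0.21    0.79]
Leontief inverse L = M⁻¹:
  [  1.1158    0.2513    0.1243]
  [  0.2388    1.3894    0.1619]
  [  0.3460    0.4329    1.3403]
Total output x = L · d:
  x_0 = 1.1158·97 + 0.2513·99 + 0.1243·45 = 138.7063
  x_1 = 0.2388·97 + 1.3894·99 + 0.1619·45 = 167.9970
  x_2 = 0.3460·97 + 0.4329·99 + 1.3403·45 = 136.7350
Δx_1 = L[1,1] · Δd_1 = 1.3894 · 16 = 22.2299

22.2299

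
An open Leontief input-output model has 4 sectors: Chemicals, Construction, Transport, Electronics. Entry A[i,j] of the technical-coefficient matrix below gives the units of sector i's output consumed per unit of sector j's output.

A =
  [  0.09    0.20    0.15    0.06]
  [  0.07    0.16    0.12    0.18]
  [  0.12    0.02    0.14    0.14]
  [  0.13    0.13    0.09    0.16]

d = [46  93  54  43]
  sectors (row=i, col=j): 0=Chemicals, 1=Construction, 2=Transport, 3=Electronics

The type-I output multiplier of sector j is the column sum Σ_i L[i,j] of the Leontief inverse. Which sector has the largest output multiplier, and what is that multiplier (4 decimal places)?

Form M = I − A:
  [  0.91   -0.20   -0.15   -0.06]
  [ -0.07    0.84   -0.12   -0.18]
  [ -0.12   -0.02    0.86   -0.14]
  [ -0.13   -0.13   -0.09    0.84]
Leontief inverse L = M⁻¹:
  [  1.1879    0.3201    0.2727    0.1989]
  [  0.1788    1.2900    0.2457    0.3302]
  [  0.2080    0.1173    1.2413    0.2469]
  [  0.2338    0.2617    0.2132    1.2988]
Total output x = L · d:
  x_0 = 1.1879·46 + 0.3201·93 + 0.2727·54 + 0.1989·43 = 107.6892
  x_1 = 0.1788·46 + 1.2900·93 + 0.2457·54 + 0.3302·43 = 155.6606
  x_2 = 0.2080·46 + 0.1173·93 + 1.2413·54 + 0.2469·43 = 98.1166
  x_3 = 0.2338·46 + 0.2617·93 + 0.2132·54 + 1.2988·43 = 102.4595
Output multipliers (column sums of L):
  Chemicals: 1.8085
  Construction: 1.9891
  Transport: 1.9729
  Electronics: 2.0747

Electronics (2.0747)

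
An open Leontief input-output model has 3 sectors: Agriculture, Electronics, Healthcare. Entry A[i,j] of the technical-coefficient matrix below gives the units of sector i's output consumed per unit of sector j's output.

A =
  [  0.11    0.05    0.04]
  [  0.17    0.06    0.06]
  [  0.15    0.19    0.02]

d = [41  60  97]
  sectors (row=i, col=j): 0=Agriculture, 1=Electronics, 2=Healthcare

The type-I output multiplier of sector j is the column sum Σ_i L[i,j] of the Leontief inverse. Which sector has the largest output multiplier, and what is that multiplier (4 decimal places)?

Agriculture (1.5852)

Form M = I − A:
  [  0.89   -0.05   -0.04]
  [ -0.17    0.94   -0.06]
  [ -0.15   -0.19    0.98]
Leontief inverse L = M⁻¹:
  [  1.1458    0.0713    0.0511]
  [  0.2212    1.0909    0.0758]
  [  0.2183    0.2224    1.0429]
Total output x = L · d:
  x_0 = 1.1458·41 + 0.0713·60 + 0.0511·97 = 56.2159
  x_1 = 0.2212·41 + 1.0909·60 + 0.0758·97 = 81.8768
  x_2 = 0.2183·41 + 0.2224·60 + 1.0429·97 = 123.4581
Output multipliers (column sums of L):
  Agriculture: 1.5852
  Electronics: 1.3846
  Healthcare: 1.1699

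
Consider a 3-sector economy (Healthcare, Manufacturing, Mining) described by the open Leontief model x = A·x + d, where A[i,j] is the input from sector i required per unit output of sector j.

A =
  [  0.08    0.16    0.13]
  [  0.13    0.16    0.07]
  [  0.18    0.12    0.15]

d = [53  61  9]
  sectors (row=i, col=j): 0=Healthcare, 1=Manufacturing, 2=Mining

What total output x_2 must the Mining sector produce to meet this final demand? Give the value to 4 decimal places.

39.6524

Form M = I − A:
  [  0.92   -0.16   -0.13]
  [ -0.13    0.84   -0.07]
  [ -0.18   -0.12    0.85]
Leontief inverse L = M⁻¹:
  [  1.1610    0.2494    0.1981]
  [  0.2025    1.2482    0.1338]
  [  0.2744    0.2290    1.2373]
Total output x = L · d:
  x_0 = 1.1610·53 + 0.2494·61 + 0.1981·9 = 78.5294
  x_1 = 0.2025·53 + 1.2482·61 + 0.1338·9 = 88.0768
  x_2 = 0.2744·53 + 0.2290·61 + 1.2373·9 = 39.6524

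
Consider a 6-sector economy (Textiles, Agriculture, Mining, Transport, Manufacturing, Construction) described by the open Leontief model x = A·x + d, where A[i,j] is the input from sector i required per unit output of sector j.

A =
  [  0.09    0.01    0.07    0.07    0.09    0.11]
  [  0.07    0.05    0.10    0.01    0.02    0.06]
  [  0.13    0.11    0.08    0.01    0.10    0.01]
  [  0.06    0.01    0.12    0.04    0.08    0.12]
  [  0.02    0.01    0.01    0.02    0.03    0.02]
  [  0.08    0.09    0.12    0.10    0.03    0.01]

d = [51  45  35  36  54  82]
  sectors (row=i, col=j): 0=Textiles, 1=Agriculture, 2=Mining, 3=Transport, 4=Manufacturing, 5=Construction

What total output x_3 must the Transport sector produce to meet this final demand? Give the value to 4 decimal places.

71.5761

Form M = I − A:
  [  0.91   -0.01   -0.07   -0.07   -0.09   -0.11]
  [ -0.07    0.95   -0.10   -0.01   -0.02   -0.06]
  [ -0.13   -0.11    0.92   -0.01   -0.10   -0.01]
  [ -0.06   -0.01   -0.12    0.96   -0.08   -0.12]
  [ -0.02   -0.01   -0.01   -0.02    0.97   -0.02]
  [ -0.08   -0.09   -0.12   -0.10   -0.03    0.99]
Leontief inverse L = M⁻¹:
  [  1.1427    0.0429    0.1255    0.1031    0.1329    0.1460]
  [  0.1138    1.0791    0.1415    0.0309    0.0526    0.0843]
  [  0.1813    0.1388    1.1279    0.0342    0.1402    0.0469]
  [  0.1151    0.0482    0.1745    1.0705    0.1226    0.1497]
  [  0.0318    0.0170    0.0229    0.0274    1.0398    0.0291]
  [  0.1372    0.1238    0.1781    0.1242    0.0764    1.0513]
Total output x = L · d:
  x_0 = 1.1427·51 + 0.0429·45 + 0.1255·35 + 0.1031·36 + 0.1329·54 + 0.1460·82 = 87.4571
  x_1 = 0.1138·51 + 1.0791·45 + 0.1415·35 + 0.0309·36 + 0.0526·54 + 0.0843·82 = 70.1793
  x_2 = 0.1813·51 + 0.1388·45 + 1.1279·35 + 0.0342·36 + 0.1402·54 + 0.0469·82 = 67.6219
  x_3 = 0.1151·51 + 0.0482·45 + 0.1745·35 + 1.0705·36 + 0.1226·54 + 0.1497·82 = 71.5761
  x_4 = 0.0318·51 + 0.0170·45 + 0.0229·35 + 0.0274·36 + 1.0398·54 + 0.0291·82 = 62.7121
  x_5 = 0.1372·51 + 0.1238·45 + 0.1781·35 + 0.1242·36 + 0.0764·54 + 1.0513·82 = 113.6023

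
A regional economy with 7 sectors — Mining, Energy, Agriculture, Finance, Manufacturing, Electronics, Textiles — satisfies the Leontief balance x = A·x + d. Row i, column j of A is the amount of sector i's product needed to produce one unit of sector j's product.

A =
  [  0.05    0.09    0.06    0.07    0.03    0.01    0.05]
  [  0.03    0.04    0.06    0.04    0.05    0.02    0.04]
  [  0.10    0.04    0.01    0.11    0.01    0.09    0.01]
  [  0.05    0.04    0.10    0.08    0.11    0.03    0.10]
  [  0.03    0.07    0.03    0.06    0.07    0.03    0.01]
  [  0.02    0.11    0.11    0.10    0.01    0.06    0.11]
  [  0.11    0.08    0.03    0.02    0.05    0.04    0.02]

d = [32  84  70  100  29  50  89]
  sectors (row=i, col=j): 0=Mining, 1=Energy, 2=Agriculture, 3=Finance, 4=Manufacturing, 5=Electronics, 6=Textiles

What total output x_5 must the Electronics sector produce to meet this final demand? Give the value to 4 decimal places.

112.4824

Form M = I − A:
  [  0.95   -0.09   -0.06   -0.07   -0.03   -0.01   -0.05]
  [ -0.03    0.96   -0.06   -0.04   -0.05   -0.02   -0.04]
  [ -0.10   -0.04    0.99   -0.11   -0.01   -0.09   -0.01]
  [ -0.05   -0.04   -0.10    0.92   -0.11   -0.03   -0.10]
  [ -0.03   -0.07   -0.03   -0.06    0.93   -0.03   -0.01]
  [ -0.02   -0.11   -0.11   -0.10   -0.01    0.94   -0.11]
  [ -0.11   -0.08   -0.03   -0.02   -0.05   -0.04    0.98]
Leontief inverse L = M⁻¹:
  [  1.0833    0.1242    0.0917    0.1078    0.0598    0.0315    0.0764]
  [  0.0562    1.0680    0.0836    0.0709    0.0721    0.0384    0.0596]
  [  0.1312    0.0828    1.0541    0.1557    0.0423    0.1125    0.0498]
  [  0.0993    0.0921    0.1420    1.1352    0.1519    0.0634    0.1348]
  [  0.0536    0.0995    0.0582    0.0928    1.0963    0.0476    0.0334]
  [  0.0723    0.1619    0.1580    0.1572    0.0513    1.0963    0.1515]
  [  0.1379    0.1172    0.0617    0.0570    0.0750    0.0586    1.0460]
Total output x = L · d:
  x_0 = 1.0833·32 + 0.1242·84 + 0.0917·70 + 0.1078·100 + 0.0598·29 + 0.0315·50 + 0.0764·89 = 72.4095
  x_1 = 0.0562·32 + 1.0680·84 + 0.0836·70 + 0.0709·100 + 0.0721·29 + 0.0384·50 + 0.0596·89 = 113.7658
  x_2 = 0.1312·32 + 0.0828·84 + 1.0541·70 + 0.1557·100 + 0.0423·29 + 0.1125·50 + 0.0498·89 = 111.7980
  x_3 = 0.0993·32 + 0.0921·84 + 0.1420·70 + 1.1352·100 + 0.1519·29 + 0.0634·50 + 0.1348·89 = 153.9514
  x_4 = 0.0536·32 + 0.0995·84 + 0.0582·70 + 0.0928·100 + 1.0963·29 + 0.0476·50 + 0.0334·89 = 60.5658
  x_5 = 0.0723·32 + 0.1619·84 + 0.1580·70 + 0.1572·100 + 0.0513·29 + 1.0963·50 + 0.1515·89 = 112.4824
  x_6 = 0.1379·32 + 0.1172·84 + 0.0617·70 + 0.0570·100 + 0.0750·29 + 0.0586·50 + 1.0460·89 = 122.4764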